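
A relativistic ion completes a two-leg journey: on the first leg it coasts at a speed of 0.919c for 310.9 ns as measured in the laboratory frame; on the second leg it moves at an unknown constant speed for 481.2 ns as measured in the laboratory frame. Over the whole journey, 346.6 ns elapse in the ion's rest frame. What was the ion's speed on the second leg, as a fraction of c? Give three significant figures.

Leg 1: γ = 1/√(1 − 0.919²) = 1/√0.1554 = 2.536; τ_1 = 310.9/2.536 = 122.6 ns.
Leg 2: speed unknown; τ_2 = 481.2/γ_2.
Total proper time: 122.6 + τ_2 = 346.6, so τ_2 = 346.6 − 122.6 = 224.0 ns.
γ_2 = 481.2/224.0 = 2.148; β = √(1 − 1/γ²) = √0.7833.

β = 0.885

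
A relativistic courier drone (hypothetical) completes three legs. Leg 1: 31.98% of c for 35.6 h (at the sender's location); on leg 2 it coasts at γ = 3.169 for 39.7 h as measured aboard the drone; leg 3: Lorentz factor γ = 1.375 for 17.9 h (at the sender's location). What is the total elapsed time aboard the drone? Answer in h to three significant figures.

Leg 1: β = 0.3198; γ = 1/√(1 − 0.3198²) = 1/√0.8977 = 1.055; τ_1 = 35.6/1.055 = 33.73 h.
Leg 2: 39.7 h is already measured aboard the drone.
Leg 3: γ = 1.375; τ_3 = 17.9/1.375 = 13.02 h.
Total: 33.73 + 39.70 + 13.02 h.

τ = 86.4 h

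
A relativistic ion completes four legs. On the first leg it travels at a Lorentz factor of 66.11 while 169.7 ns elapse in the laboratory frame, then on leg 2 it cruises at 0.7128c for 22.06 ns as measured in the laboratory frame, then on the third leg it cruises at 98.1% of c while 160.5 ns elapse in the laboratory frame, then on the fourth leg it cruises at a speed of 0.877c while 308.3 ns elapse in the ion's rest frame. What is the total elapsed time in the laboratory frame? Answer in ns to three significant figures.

Δt = 994 ns

Leg 1: 169.7 ns is already measured in the laboratory frame.
Leg 2: 22.06 ns is already measured in the laboratory frame.
Leg 3: 160.5 ns is already measured in the laboratory frame.
Leg 4: γ = 1/√(1 − 0.877²) = 1/√0.2309 = 2.081; Δt_4 = 2.081 × 308.3 = 641.6 ns.
Total: 169.7 + 22.06 + 160.5 + 641.6 ns.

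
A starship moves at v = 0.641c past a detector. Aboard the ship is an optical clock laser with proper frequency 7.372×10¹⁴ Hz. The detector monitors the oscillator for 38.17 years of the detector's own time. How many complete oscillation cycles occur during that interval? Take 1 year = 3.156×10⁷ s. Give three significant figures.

N = 6.82×10²³

γ = 1/√(1 − 0.641²) = 1/√0.5891 = 1.303
During 38.17 years of lab time, the oscillator's proper time advances by τ = Δt/γ = 38.17/1.303 = 29.30 years = 9.246×10⁸ s.
N = f × τ = 7.372×10¹⁴ × 9.246×10⁸ = 6.816×10²³.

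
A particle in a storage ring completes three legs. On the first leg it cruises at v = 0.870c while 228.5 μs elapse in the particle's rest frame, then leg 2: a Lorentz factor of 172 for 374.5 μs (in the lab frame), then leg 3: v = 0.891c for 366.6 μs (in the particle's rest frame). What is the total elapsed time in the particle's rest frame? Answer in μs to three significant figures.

Leg 1: 228.5 μs is already measured in the particle's rest frame.
Leg 2: γ = 172; τ_2 = 374.5/172.0 = 2.177 μs.
Leg 3: 366.6 μs is already measured in the particle's rest frame.
Total: 228.5 + 2.177 + 366.6 μs.

τ = 597 μs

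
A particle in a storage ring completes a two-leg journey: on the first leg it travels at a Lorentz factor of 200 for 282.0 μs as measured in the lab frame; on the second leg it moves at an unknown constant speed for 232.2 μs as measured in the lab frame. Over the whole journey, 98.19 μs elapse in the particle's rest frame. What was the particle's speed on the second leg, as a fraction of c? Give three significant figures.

β = 0.909

Leg 1: γ = 200; τ_1 = 282.0/200.0 = 1.410 μs.
Leg 2: speed unknown; τ_2 = 232.2/γ_2.
Total proper time: 1.410 + τ_2 = 98.19, so τ_2 = 98.19 − 1.410 = 96.78 μs.
γ_2 = 232.2/96.78 = 2.399; β = √(1 − 1/γ²) = √0.8263.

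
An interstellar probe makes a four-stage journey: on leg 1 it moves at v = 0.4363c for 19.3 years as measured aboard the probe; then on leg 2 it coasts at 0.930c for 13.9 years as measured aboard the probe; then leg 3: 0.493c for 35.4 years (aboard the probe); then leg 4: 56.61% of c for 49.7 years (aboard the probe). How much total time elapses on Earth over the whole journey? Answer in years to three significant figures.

Leg 1: γ = 1/√(1 − 0.4363²) = 1/√0.8096 = 1.111; Δt_1 = 1.111 × 19.3 = 21.45 years.
Leg 2: γ = 1/√(1 − 0.930²) = 1/√0.1351 = 2.721; Δt_2 = 2.721 × 13.9 = 37.82 years.
Leg 3: γ = 1/√(1 − 0.493²) = 1/√0.7570 = 1.149; Δt_3 = 1.149 × 35.4 = 40.69 years.
Leg 4: β = 0.5661; γ = 1/√(1 − 0.5661²) = 1/√0.6795 = 1.213; Δt_4 = 1.213 × 49.7 = 60.29 years.
Total: 21.45 + 37.82 + 40.69 + 60.29 years.

Δt = 160 years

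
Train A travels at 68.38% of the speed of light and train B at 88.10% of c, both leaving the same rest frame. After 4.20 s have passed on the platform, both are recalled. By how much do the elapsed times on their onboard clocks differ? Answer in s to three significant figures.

|τ_A − τ_B| = 1.08 s

A: β = 0.6838; γ = 1/√(1 − 0.6838²) = 1/√0.5324 = 1.370; τ_A = 4.20/1.370 = 3.065 s.
B: β = 0.8810; γ = 1/√(1 − 0.8810²) = 1/√0.2238 = 2.114; τ_B = 4.20/2.114 = 1.987 s.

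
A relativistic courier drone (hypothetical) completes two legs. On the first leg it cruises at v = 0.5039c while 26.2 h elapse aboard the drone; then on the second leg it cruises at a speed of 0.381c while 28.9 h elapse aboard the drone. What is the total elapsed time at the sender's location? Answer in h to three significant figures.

Δt = 61.6 h

Leg 1: γ = 1/√(1 − 0.5039²) = 1/√0.7461 = 1.158; Δt_1 = 1.158 × 26.2 = 30.33 h.
Leg 2: γ = 1/√(1 − 0.381²) = 1/√0.8548 = 1.082; Δt_2 = 1.082 × 28.9 = 31.26 h.
Total: 30.33 + 31.26 h.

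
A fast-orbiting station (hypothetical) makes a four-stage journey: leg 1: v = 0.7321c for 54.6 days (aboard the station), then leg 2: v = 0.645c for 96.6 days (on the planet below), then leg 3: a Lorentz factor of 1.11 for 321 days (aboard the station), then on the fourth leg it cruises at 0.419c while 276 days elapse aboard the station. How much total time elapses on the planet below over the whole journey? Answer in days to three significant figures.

Δt = 837 days

Leg 1: γ = 1/√(1 − 0.7321²) = 1/√0.4640 = 1.468; Δt_1 = 1.468 × 54.6 = 80.15 days.
Leg 2: 96.6 days is already measured on the planet below.
Leg 3: γ = 1.11; Δt_3 = 1.110 × 321 = 356.3 days.
Leg 4: γ = 1/√(1 − 0.419²) = 1/√0.8244 = 1.101; Δt_4 = 1.101 × 276 = 304.0 days.
Total: 80.15 + 96.60 + 356.3 + 304.0 days.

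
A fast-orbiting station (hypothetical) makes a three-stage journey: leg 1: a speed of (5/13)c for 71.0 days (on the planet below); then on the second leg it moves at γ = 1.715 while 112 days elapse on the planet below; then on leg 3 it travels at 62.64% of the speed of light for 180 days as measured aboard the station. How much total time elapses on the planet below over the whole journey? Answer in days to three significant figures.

Leg 1: 71.0 days is already measured on the planet below.
Leg 2: 112 days is already measured on the planet below.
Leg 3: β = 0.6264; γ = 1/√(1 − 0.6264²) = 1/√0.6076 = 1.283; Δt_3 = 1.283 × 180 = 230.9 days.
Total: 71.00 + 112.0 + 230.9 days.

Δt = 414 days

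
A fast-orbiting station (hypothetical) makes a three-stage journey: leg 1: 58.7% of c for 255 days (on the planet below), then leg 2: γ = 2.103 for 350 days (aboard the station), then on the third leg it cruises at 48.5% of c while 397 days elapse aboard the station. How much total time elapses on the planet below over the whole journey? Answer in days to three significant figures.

Leg 1: 255 days is already measured on the planet below.
Leg 2: γ = 2.103; Δt_2 = 2.103 × 350 = 736.0 days.
Leg 3: β = 0.485; γ = 1/√(1 − 0.485²) = 1/√0.7648 = 1.143; Δt_3 = 1.143 × 397 = 454.0 days.
Total: 255.0 + 736.0 + 454.0 days.

Δt = 1450 days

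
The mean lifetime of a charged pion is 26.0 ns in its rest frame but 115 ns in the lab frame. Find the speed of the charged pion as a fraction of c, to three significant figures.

γ = Δt/τ₀ = 115/26.0 = 4.423
β = √(1 − 1/γ²) = √(1 − 0.05112) = √0.9489

v = 0.974c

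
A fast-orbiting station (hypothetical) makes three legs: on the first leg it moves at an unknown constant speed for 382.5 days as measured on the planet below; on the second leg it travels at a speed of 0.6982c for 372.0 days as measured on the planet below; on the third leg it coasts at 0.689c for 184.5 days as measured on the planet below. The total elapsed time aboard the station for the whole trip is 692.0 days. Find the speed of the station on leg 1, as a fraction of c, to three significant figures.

Leg 1: speed unknown; τ_1 = 382.5/γ_1.
Leg 2: γ = 1/√(1 − 0.6982²) = 1/√0.5125 = 1.397; τ_2 = 372.0/1.397 = 266.3 days.
Leg 3: γ = 1/√(1 − 0.689²) = 1/√0.5253 = 1.380; τ_3 = 184.5/1.380 = 133.7 days.
Total proper time: τ_1 + 266.3 + 133.7 = 692.0, so τ_1 = 692.0 − 400.0 = 292.0 days.
γ_1 = 382.5/292.0 = 1.310; β = √(1 − 1/γ²) = √0.4174.

β = 0.646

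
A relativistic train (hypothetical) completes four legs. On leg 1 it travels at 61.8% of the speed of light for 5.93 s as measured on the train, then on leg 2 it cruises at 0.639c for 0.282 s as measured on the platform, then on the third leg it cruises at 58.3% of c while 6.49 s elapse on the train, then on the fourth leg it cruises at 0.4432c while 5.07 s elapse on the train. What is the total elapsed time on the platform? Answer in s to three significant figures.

Leg 1: β = 0.618; γ = 1/√(1 − 0.618²) = 1/√0.6181 = 1.272; Δt_1 = 1.272 × 5.93 = 7.543 s.
Leg 2: 0.282 s is already measured on the platform.
Leg 3: β = 0.583; γ = 1/√(1 − 0.583²) = 1/√0.6601 = 1.231; Δt_3 = 1.231 × 6.49 = 7.988 s.
Leg 4: γ = 1/√(1 − 0.4432²) = 1/√0.8036 = 1.116; Δt_4 = 1.116 × 5.07 = 5.656 s.
Total: 7.543 + 0.2820 + 7.988 + 5.656 s.

Δt = 21.5 s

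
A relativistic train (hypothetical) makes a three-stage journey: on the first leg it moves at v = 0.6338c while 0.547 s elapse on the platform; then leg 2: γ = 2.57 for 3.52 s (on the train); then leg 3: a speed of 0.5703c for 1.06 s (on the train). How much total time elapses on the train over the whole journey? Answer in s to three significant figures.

τ = 5.00 s

Leg 1: γ = 1/√(1 − 0.6338²) = 1/√0.5983 = 1.293; τ_1 = 0.547/1.293 = 0.4231 s.
Leg 2: 3.52 s is already measured on the train.
Leg 3: 1.06 s is already measured on the train.
Total: 0.4231 + 3.520 + 1.060 s.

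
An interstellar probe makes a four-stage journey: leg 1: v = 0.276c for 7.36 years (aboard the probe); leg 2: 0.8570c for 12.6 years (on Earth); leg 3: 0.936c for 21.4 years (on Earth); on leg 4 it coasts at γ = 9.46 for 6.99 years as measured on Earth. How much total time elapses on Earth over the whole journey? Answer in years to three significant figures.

Leg 1: γ = 1/√(1 − 0.276²) = 1/√0.9238 = 1.040; Δt_1 = 1.040 × 7.36 = 7.657 years.
Leg 2: 12.6 years is already measured on Earth.
Leg 3: 21.4 years is already measured on Earth.
Leg 4: 6.99 years is already measured on Earth.
Total: 7.657 + 12.60 + 21.40 + 6.990 years.

Δt = 48.6 years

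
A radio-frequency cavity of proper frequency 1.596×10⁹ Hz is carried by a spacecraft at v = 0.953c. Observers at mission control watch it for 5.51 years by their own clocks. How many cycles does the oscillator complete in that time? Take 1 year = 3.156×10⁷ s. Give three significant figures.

N = 8.41×10¹⁶

γ = 1/√(1 − 0.953²) = 1/√0.09179 = 3.301
During 5.51 years of lab time, the oscillator's proper time advances by τ = Δt/γ = 5.51/3.301 = 1.669 years = 5.269×10⁷ s.
N = f × τ = 1.596×10⁹ × 5.269×10⁷ = 8.409×10¹⁶.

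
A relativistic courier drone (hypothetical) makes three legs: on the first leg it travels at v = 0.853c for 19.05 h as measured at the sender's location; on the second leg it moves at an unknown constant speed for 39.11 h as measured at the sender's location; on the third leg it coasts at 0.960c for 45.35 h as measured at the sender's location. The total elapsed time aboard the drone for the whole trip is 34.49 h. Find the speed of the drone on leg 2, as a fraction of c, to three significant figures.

Leg 1: γ = 1/√(1 − 0.853²) = 1/√0.2724 = 1.916; τ_1 = 19.05/1.916 = 9.942 h.
Leg 2: speed unknown; τ_2 = 39.11/γ_2.
Leg 3: γ = 1/√(1 − 0.960²) = 25/7 ≈ 3.571; τ_3 = 45.35/3.571 = 12.70 h.
Total proper time: 9.942 + τ_2 + 12.70 = 34.49, so τ_2 = 34.49 − 22.64 = 11.85 h.
γ_2 = 39.11/11.85 = 3.301; β = √(1 − 1/γ²) = √0.9082.

β = 0.953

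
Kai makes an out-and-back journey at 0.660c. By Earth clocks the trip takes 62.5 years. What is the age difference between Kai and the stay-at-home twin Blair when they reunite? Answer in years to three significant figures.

γ = 1/√(1 − 0.660²) = 1/√0.5644 = 1.331
Kai's elapsed proper time: τ = 62.5/1.331 = 46.95 years.
Age gap = Δt − τ = 62.5 − 46.95 years.

Δt − τ = 15.5 years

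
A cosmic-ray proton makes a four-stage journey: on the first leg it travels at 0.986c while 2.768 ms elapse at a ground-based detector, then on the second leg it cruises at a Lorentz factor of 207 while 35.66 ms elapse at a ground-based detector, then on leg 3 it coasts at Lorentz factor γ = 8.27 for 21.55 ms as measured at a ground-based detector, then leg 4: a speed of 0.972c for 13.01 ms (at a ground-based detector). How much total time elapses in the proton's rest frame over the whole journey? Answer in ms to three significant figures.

τ = 6.30 ms

Leg 1: γ = 1/√(1 − 0.986²) = 1/√0.02780 = 5.997; τ_1 = 2.768/5.997 = 0.4616 ms.
Leg 2: γ = 207; τ_2 = 35.66/207.0 = 0.1723 ms.
Leg 3: γ = 8.27; τ_3 = 21.55/8.270 = 2.606 ms.
Leg 4: γ = 1/√(1 − 0.972²) = 1/√0.05522 = 4.256; τ_4 = 13.01/4.256 = 3.057 ms.
Total: 0.4616 + 0.1723 + 2.606 + 3.057 ms.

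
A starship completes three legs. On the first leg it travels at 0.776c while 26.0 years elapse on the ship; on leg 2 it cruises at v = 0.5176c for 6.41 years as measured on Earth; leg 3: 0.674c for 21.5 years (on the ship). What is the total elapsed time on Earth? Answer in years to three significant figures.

Δt = 76.7 years

Leg 1: γ = 1/√(1 − 0.776²) = 1/√0.3978 = 1.585; Δt_1 = 1.585 × 26.0 = 41.22 years.
Leg 2: 6.41 years is already measured on Earth.
Leg 3: γ = 1/√(1 − 0.674²) = 1/√0.5457 = 1.354; Δt_3 = 1.354 × 21.5 = 29.10 years.
Total: 41.22 + 6.410 + 29.10 years.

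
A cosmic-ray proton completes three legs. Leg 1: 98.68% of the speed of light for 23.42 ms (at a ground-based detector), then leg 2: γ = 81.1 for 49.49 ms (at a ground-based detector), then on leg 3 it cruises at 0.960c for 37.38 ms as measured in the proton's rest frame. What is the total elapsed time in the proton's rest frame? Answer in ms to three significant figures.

τ = 41.8 ms

Leg 1: β = 0.9868; γ = 1/√(1 − 0.9868²) = 1/√0.02623 = 6.175; τ_1 = 23.42/6.175 = 3.793 ms.
Leg 2: γ = 81.1; τ_2 = 49.49/81.10 = 0.6102 ms.
Leg 3: 37.38 ms is already measured in the proton's rest frame.
Total: 3.793 + 0.6102 + 37.38 ms.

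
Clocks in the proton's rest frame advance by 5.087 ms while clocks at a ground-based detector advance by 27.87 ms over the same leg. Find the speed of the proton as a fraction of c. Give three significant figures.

The proper time is measured in the proton's rest frame (both events occur at the proton's location); Δt is measured at a ground-based detector. γ = Δt/τ = 27.87/5.087 = 5.479.
β = √(1 − 1/γ²) = √(1 − 0.03332) = √0.9667

β = 0.983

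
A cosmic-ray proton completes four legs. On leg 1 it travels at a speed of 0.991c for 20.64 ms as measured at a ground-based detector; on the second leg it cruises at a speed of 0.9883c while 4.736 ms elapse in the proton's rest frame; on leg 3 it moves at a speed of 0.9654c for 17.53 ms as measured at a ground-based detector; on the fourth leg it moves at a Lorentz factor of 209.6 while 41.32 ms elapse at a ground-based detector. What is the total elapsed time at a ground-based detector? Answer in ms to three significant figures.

Δt = 111 ms

Leg 1: 20.64 ms is already measured at a ground-based detector.
Leg 2: γ = 1/√(1 − 0.9883²) = 1/√0.02326 = 6.556; Δt_2 = 6.556 × 4.736 = 31.05 ms.
Leg 3: 17.53 ms is already measured at a ground-based detector.
Leg 4: 41.32 ms is already measured at a ground-based detector.
Total: 20.64 + 31.05 + 17.53 + 41.32 ms.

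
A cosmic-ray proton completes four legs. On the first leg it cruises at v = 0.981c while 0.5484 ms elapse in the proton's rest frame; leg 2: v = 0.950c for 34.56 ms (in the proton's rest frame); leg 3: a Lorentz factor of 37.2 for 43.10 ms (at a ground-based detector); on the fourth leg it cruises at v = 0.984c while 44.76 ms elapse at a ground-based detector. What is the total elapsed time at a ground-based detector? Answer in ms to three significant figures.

Δt = 201 ms

Leg 1: γ = 1/√(1 − 0.981²) = 1/√0.03764 = 5.154; Δt_1 = 5.154 × 0.5484 = 2.827 ms.
Leg 2: γ = 1/√(1 − 0.950²) = 1/√0.09750 = 3.203; Δt_2 = 3.203 × 34.56 = 110.7 ms.
Leg 3: 43.10 ms is already measured at a ground-based detector.
Leg 4: 44.76 ms is already measured at a ground-based detector.
Total: 2.827 + 110.7 + 43.10 + 44.76 ms.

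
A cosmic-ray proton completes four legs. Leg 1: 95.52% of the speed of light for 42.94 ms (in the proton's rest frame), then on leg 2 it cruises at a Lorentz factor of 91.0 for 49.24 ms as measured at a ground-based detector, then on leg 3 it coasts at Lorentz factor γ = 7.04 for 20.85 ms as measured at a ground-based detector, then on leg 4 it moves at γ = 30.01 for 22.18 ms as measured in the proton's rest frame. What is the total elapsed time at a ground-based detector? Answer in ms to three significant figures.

Δt = 881 ms

Leg 1: β = 0.9552; γ = 1/√(1 − 0.9552²) = 1/√0.08759 = 3.379; Δt_1 = 3.379 × 42.94 = 145.1 ms.
Leg 2: 49.24 ms is already measured at a ground-based detector.
Leg 3: 20.85 ms is already measured at a ground-based detector.
Leg 4: γ = 30.01; Δt_4 = 30.01 × 22.18 = 665.6 ms.
Total: 145.1 + 49.24 + 20.85 + 665.6 ms.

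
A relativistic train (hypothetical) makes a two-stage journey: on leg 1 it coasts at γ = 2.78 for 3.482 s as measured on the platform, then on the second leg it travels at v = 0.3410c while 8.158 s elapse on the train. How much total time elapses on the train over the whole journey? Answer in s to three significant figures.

Leg 1: γ = 2.78; τ_1 = 3.482/2.780 = 1.253 s.
Leg 2: 8.158 s is already measured on the train.
Total: 1.253 + 8.158 s.

τ = 9.41 s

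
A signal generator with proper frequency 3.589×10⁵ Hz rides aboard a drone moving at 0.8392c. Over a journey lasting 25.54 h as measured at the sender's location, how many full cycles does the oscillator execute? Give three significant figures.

N = 1.79×10¹⁰

γ = 1/√(1 − 0.8392²) = 1/√0.2957 = 1.839
The oscillator's own cycle count is N = f × τ where τ is the proper time aboard the drone. τ = Δt/γ = 25.54/1.839 = 13.89 h = 5.000×10⁴ s.
N = 3.589×10⁵ × 5.000×10⁴ = 1.795×10¹⁰.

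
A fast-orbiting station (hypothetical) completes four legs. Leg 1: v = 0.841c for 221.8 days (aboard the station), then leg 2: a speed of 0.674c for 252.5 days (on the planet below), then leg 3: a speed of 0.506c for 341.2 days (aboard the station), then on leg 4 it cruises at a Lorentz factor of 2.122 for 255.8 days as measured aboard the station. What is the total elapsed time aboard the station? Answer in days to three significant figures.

Leg 1: 221.8 days is already measured aboard the station.
Leg 2: γ = 1/√(1 − 0.674²) = 1/√0.5457 = 1.354; τ_2 = 252.5/1.354 = 186.5 days.
Leg 3: 341.2 days is already measured aboard the station.
Leg 4: 255.8 days is already measured aboard the station.
Total: 221.8 + 186.5 + 341.2 + 255.8 days.

τ = 1010 days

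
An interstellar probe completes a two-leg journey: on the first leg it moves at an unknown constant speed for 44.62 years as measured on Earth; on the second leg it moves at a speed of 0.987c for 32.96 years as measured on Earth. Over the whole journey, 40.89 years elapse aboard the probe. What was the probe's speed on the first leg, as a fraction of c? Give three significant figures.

Leg 1: speed unknown; τ_1 = 44.62/γ_1.
Leg 2: γ = 1/√(1 − 0.987²) = 1/√0.02583 = 6.222; τ_2 = 32.96/6.222 = 5.297 years.
Total proper time: τ_1 + 5.297 = 40.89, so τ_1 = 40.89 − 5.297 = 35.59 years.
γ_1 = 44.62/35.59 = 1.254; β = √(1 − 1/γ²) = √0.3637.

β = 0.603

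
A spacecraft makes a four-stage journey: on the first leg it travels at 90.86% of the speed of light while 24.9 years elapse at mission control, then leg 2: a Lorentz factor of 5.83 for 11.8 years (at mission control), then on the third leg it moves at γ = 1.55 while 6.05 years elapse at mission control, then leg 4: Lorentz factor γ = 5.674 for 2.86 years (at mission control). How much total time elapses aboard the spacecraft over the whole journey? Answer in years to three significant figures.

τ = 16.8 years

Leg 1: β = 0.9086; γ = 1/√(1 − 0.9086²) = 1/√0.1744 = 2.394; τ_1 = 24.9/2.394 = 10.40 years.
Leg 2: γ = 5.83; τ_2 = 11.8/5.830 = 2.024 years.
Leg 3: γ = 1.55; τ_3 = 6.05/1.550 = 3.903 years.
Leg 4: γ = 5.674; τ_4 = 2.86/5.674 = 0.5041 years.
Total: 10.40 + 2.024 + 3.903 + 0.5041 years.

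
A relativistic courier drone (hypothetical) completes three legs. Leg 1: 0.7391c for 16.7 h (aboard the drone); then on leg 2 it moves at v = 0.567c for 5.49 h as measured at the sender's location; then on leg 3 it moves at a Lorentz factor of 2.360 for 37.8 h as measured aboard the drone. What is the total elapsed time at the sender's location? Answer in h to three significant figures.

Leg 1: γ = 1/√(1 − 0.7391²) = 1/√0.4537 = 1.485; Δt_1 = 1.485 × 16.7 = 24.79 h.
Leg 2: 5.49 h is already measured at the sender's location.
Leg 3: γ = 2.360; Δt_3 = 2.360 × 37.8 = 89.21 h.
Total: 24.79 + 5.490 + 89.21 h.

Δt = 119 h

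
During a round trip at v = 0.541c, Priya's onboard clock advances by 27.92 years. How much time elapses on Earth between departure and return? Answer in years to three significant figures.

γ = 1/√(1 − 0.541²) = 1/√0.7073 = 1.189
Earth-frame duration is the dilated interval: Δt = γτ = 1.189 × 27.92 years.

Δt = 33.2 years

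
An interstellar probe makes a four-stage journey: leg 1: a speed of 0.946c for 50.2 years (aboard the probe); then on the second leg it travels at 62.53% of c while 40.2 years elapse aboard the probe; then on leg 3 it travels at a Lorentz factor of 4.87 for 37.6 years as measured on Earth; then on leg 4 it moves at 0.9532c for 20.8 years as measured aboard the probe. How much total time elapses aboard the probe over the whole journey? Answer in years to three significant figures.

τ = 119 years

Leg 1: 50.2 years is already measured aboard the probe.
Leg 2: 40.2 years is already measured aboard the probe.
Leg 3: γ = 4.87; τ_3 = 37.6/4.870 = 7.721 years.
Leg 4: 20.8 years is already measured aboard the probe.
Total: 50.20 + 40.20 + 7.721 + 20.80 years.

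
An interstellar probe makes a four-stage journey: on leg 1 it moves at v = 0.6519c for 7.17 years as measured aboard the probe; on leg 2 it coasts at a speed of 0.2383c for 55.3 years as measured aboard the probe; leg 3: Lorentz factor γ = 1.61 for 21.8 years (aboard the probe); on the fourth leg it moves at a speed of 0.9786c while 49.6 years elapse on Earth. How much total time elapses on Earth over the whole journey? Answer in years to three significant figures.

Δt = 151 years

Leg 1: γ = 1/√(1 − 0.6519²) = 1/√0.5750 = 1.319; Δt_1 = 1.319 × 7.17 = 9.455 years.
Leg 2: γ = 1/√(1 − 0.2383²) = 1/√0.9432 = 1.030; Δt_2 = 1.030 × 55.3 = 56.94 years.
Leg 3: γ = 1.61; Δt_3 = 1.610 × 21.8 = 35.10 years.
Leg 4: 49.6 years is already measured on Earth.
Total: 9.455 + 56.94 + 35.10 + 49.60 years.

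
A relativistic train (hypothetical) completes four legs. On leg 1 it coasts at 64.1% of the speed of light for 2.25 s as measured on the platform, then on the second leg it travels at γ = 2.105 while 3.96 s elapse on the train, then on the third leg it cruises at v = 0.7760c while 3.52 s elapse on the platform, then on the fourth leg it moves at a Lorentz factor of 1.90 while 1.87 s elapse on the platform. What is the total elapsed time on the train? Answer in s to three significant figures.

τ = 8.89 s

Leg 1: β = 0.641; γ = 1/√(1 − 0.641²) = 1/√0.5891 = 1.303; τ_1 = 2.25/1.303 = 1.727 s.
Leg 2: 3.96 s is already measured on the train.
Leg 3: γ = 1/√(1 − 0.7760²) = 1/√0.3978 = 1.585; τ_3 = 3.52/1.585 = 2.220 s.
Leg 4: γ = 1.90; τ_4 = 1.87/1.900 = 0.9842 s.
Total: 1.727 + 3.960 + 2.220 + 0.9842 s.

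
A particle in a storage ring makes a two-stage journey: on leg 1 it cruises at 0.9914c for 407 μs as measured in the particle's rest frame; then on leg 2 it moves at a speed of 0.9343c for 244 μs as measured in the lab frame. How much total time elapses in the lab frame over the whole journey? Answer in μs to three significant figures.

Leg 1: γ = 1/√(1 − 0.9914²) = 1/√0.01713 = 7.641; Δt_1 = 7.641 × 407 = 3110 μs.
Leg 2: 244 μs is already measured in the lab frame.
Total: 3110 + 244.0 μs.

Δt = 3350 μs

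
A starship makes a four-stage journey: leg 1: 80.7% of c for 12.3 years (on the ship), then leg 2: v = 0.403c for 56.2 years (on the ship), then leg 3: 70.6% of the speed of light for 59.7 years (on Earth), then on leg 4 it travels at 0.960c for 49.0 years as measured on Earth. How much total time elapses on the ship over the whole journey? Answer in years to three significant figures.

Leg 1: 12.3 years is already measured on the ship.
Leg 2: 56.2 years is already measured on the ship.
Leg 3: β = 0.706; γ = 1/√(1 − 0.706²) = 1/√0.5016 = 1.412; τ_3 = 59.7/1.412 = 42.28 years.
Leg 4: γ = 1/√(1 − 0.960²) = 25/7 ≈ 3.571; τ_4 = 49.0/3.571 = 13.72 years.
Total: 12.30 + 56.20 + 42.28 + 13.72 years.

τ = 125 years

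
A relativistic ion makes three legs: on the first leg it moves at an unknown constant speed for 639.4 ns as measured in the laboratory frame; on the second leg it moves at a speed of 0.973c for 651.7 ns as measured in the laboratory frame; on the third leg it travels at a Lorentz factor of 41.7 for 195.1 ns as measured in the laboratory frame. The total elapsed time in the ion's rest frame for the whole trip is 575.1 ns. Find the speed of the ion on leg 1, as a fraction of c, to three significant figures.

β = 0.754

Leg 1: speed unknown; τ_1 = 639.4/γ_1.
Leg 2: γ = 1/√(1 − 0.973²) = 1/√0.05327 = 4.333; τ_2 = 651.7/4.333 = 150.4 ns.
Leg 3: γ = 41.7; τ_3 = 195.1/41.70 = 4.679 ns.
Total proper time: τ_1 + 150.4 + 4.679 = 575.1, so τ_1 = 575.1 − 155.1 = 420.0 ns.
γ_1 = 639.4/420.0 = 1.522; β = √(1 − 1/γ²) = √0.5685.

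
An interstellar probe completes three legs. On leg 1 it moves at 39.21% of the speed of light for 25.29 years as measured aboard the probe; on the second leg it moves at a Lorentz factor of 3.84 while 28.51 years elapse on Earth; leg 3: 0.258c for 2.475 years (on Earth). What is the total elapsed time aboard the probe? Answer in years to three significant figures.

Leg 1: 25.29 years is already measured aboard the probe.
Leg 2: γ = 3.84; τ_2 = 28.51/3.840 = 7.424 years.
Leg 3: γ = 1/√(1 − 0.258²) = 1/√0.9334 = 1.035; τ_3 = 2.475/1.035 = 2.391 years.
Total: 25.29 + 7.424 + 2.391 years.

τ = 35.1 years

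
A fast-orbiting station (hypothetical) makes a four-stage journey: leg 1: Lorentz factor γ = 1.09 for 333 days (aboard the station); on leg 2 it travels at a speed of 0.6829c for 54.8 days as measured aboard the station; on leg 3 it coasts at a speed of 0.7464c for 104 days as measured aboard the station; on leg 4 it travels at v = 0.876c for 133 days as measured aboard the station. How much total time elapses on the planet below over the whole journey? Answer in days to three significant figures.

Δt = 870 days

Leg 1: γ = 1.09; Δt_1 = 1.090 × 333 = 363.0 days.
Leg 2: γ = 1/√(1 − 0.6829²) = 1/√0.5336 = 1.369; Δt_2 = 1.369 × 54.8 = 75.02 days.
Leg 3: γ = 1/√(1 − 0.7464²) = 1/√0.4429 = 1.503; Δt_3 = 1.503 × 104 = 156.3 days.
Leg 4: γ = 1/√(1 − 0.876²) = 1/√0.2326 = 2.073; Δt_4 = 2.073 × 133 = 275.8 days.
Total: 363.0 + 75.02 + 156.3 + 275.8 days.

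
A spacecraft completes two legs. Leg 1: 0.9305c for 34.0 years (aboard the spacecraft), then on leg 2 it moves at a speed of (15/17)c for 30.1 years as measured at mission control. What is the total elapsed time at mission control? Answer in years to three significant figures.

Leg 1: γ = 1/√(1 − 0.9305²) = 1/√0.1342 = 2.730; Δt_1 = 2.730 × 34.0 = 92.82 years.
Leg 2: 30.1 years is already measured at mission control.
Total: 92.82 + 30.10 years.

Δt = 123 years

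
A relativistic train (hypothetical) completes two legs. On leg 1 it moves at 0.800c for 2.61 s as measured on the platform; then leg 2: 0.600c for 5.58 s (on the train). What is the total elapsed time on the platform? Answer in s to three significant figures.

Δt = 9.58 s

Leg 1: 2.61 s is already measured on the platform.
Leg 2: γ = 1/√(1 − 0.600²) = 5/4 = 1.250; Δt_2 = 1.250 × 5.58 = 6.975 s.
Total: 2.610 + 6.975 s.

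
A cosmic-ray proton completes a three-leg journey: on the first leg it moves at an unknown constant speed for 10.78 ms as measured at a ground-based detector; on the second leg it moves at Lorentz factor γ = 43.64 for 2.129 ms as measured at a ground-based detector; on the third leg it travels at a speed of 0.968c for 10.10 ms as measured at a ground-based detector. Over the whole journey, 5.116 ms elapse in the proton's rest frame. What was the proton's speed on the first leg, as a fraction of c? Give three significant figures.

β = 0.972

Leg 1: speed unknown; τ_1 = 10.78/γ_1.
Leg 2: γ = 43.64; τ_2 = 2.129/43.64 = 0.04879 ms.
Leg 3: γ = 1/√(1 − 0.968²) = 1/√0.06298 = 3.985; τ_3 = 10.10/3.985 = 2.535 ms.
Total proper time: τ_1 + 0.04879 + 2.535 = 5.116, so τ_1 = 5.116 − 2.583 = 2.533 ms.
γ_1 = 10.78/2.533 = 4.256; β = √(1 − 1/γ²) = √0.9448.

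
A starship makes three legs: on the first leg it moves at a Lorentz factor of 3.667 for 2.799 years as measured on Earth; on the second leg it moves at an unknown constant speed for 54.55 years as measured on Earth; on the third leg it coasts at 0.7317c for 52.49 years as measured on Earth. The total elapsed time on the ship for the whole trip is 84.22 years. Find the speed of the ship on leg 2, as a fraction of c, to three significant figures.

β = 0.486

Leg 1: γ = 3.667; τ_1 = 2.799/3.667 = 0.7633 years.
Leg 2: speed unknown; τ_2 = 54.55/γ_2.
Leg 3: γ = 1/√(1 − 0.7317²) = 1/√0.4646 = 1.467; τ_3 = 52.49/1.467 = 35.78 years.
Total proper time: 0.7633 + τ_2 + 35.78 = 84.22, so τ_2 = 84.22 − 36.54 = 47.68 years.
γ_2 = 54.55/47.68 = 1.144; β = √(1 − 1/γ²) = √0.2361.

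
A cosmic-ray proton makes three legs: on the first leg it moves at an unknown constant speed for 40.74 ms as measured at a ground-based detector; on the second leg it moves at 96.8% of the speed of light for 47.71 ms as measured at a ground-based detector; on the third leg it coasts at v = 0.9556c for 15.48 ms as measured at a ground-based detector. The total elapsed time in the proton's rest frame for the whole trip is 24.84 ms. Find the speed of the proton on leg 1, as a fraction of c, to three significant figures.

Leg 1: speed unknown; τ_1 = 40.74/γ_1.
Leg 2: β = 0.968; γ = 1/√(1 − 0.968²) = 1/√0.06298 = 3.985; τ_2 = 47.71/3.985 = 11.97 ms.
Leg 3: γ = 1/√(1 − 0.9556²) = 1/√0.08683 = 3.394; τ_3 = 15.48/3.394 = 4.561 ms.
Total proper time: τ_1 + 11.97 + 4.561 = 24.84, so τ_1 = 24.84 − 16.53 = 8.306 ms.
γ_1 = 40.74/8.306 = 4.905; β = √(1 − 1/γ²) = √0.9584.

β = 0.979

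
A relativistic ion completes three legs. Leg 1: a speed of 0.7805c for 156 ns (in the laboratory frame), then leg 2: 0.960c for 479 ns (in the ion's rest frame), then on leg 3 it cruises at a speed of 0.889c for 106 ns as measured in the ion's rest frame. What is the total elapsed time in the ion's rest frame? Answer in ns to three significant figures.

Leg 1: γ = 1/√(1 − 0.7805²) = 1/√0.3908 = 1.600; τ_1 = 156/1.600 = 97.52 ns.
Leg 2: 479 ns is already measured in the ion's rest frame.
Leg 3: 106 ns is already measured in the ion's rest frame.
Total: 97.52 + 479.0 + 106.0 ns.

τ = 683 ns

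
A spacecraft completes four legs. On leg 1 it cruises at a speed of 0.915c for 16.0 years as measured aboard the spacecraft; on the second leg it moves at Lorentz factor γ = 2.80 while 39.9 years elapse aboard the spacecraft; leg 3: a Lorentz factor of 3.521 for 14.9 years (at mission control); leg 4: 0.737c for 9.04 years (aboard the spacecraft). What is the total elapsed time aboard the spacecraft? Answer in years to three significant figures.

Leg 1: 16.0 years is already measured aboard the spacecraft.
Leg 2: 39.9 years is already measured aboard the spacecraft.
Leg 3: γ = 3.521; τ_3 = 14.9/3.521 = 4.232 years.
Leg 4: 9.04 years is already measured aboard the spacecraft.
Total: 16.00 + 39.90 + 4.232 + 9.040 years.

τ = 69.2 years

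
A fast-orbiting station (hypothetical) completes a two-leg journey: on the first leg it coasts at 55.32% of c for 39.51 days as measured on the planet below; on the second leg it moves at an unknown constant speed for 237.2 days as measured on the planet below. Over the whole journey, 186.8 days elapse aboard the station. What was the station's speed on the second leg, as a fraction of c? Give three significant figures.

Leg 1: β = 0.5532; γ = 1/√(1 − 0.5532²) = 1/√0.6940 = 1.200; τ_1 = 39.51/1.200 = 32.91 days.
Leg 2: speed unknown; τ_2 = 237.2/γ_2.
Total proper time: 32.91 + τ_2 = 186.8, so τ_2 = 186.8 − 32.91 = 153.9 days.
γ_2 = 237.2/153.9 = 1.541; β = √(1 − 1/γ²) = √0.5791.

β = 0.761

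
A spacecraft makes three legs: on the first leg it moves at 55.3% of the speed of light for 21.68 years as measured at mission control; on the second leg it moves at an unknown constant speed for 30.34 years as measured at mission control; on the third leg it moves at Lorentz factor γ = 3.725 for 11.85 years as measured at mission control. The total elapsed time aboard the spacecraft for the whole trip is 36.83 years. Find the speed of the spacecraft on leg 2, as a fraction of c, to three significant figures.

Leg 1: β = 0.553; γ = 1/√(1 − 0.553²) = 1/√0.6942 = 1.200; τ_1 = 21.68/1.200 = 18.06 years.
Leg 2: speed unknown; τ_2 = 30.34/γ_2.
Leg 3: γ = 3.725; τ_3 = 11.85/3.725 = 3.181 years.
Total proper time: 18.06 + τ_2 + 3.181 = 36.83, so τ_2 = 36.83 − 21.24 = 15.59 years.
γ_2 = 30.34/15.59 = 1.947; β = √(1 − 1/γ²) = √0.7361.

β = 0.858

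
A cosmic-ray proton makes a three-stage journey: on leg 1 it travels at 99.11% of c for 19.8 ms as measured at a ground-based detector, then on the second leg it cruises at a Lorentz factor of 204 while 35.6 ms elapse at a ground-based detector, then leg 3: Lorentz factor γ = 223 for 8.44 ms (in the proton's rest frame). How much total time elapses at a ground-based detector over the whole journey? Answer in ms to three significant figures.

Leg 1: 19.8 ms is already measured at a ground-based detector.
Leg 2: 35.6 ms is already measured at a ground-based detector.
Leg 3: γ = 223; Δt_3 = 223.0 × 8.44 = 1882 ms.
Total: 19.80 + 35.60 + 1882 ms.

Δt = 1940 ms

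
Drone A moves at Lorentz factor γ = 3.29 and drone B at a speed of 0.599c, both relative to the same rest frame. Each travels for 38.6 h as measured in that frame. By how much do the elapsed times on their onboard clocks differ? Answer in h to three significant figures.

|τ_A − τ_B| = 19.2 h

A: γ = 3.29; τ_A = 38.6/3.290 = 11.73 h.
B: γ = 1/√(1 − 0.599²) = 1/√0.6412 = 1.249; τ_B = 38.6/1.249 = 30.91 h.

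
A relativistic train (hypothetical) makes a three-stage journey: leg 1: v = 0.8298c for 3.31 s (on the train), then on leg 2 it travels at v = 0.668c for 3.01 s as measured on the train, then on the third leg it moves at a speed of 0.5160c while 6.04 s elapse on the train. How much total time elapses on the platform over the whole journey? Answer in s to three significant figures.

Leg 1: γ = 1/√(1 − 0.8298²) = 1/√0.3114 = 1.792; Δt_1 = 1.792 × 3.31 = 5.931 s.
Leg 2: γ = 1/√(1 − 0.668²) = 1/√0.5538 = 1.344; Δt_2 = 1.344 × 3.01 = 4.045 s.
Leg 3: γ = 1/√(1 − 0.5160²) = 1/√0.7337 = 1.167; Δt_3 = 1.167 × 6.04 = 7.051 s.
Total: 5.931 + 4.045 + 7.051 s.

Δt = 17.0 s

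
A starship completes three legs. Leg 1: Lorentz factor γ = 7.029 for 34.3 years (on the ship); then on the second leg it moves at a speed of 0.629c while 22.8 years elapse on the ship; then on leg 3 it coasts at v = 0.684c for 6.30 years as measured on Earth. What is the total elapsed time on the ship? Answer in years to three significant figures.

τ = 61.7 years

Leg 1: 34.3 years is already measured on the ship.
Leg 2: 22.8 years is already measured on the ship.
Leg 3: γ = 1/√(1 − 0.684²) = 1/√0.5321 = 1.371; τ_3 = 6.30/1.371 = 4.596 years.
Total: 34.30 + 22.80 + 4.596 years.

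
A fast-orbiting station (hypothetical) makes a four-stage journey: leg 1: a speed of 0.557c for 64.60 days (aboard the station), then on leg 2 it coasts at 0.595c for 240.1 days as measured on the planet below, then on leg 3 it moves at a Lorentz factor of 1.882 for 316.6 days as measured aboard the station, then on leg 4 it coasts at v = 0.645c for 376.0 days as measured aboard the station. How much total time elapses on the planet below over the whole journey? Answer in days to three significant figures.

Δt = 1410 days

Leg 1: γ = 1/√(1 − 0.557²) = 1/√0.6898 = 1.204; Δt_1 = 1.204 × 64.60 = 77.78 days.
Leg 2: 240.1 days is already measured on the planet below.
Leg 3: γ = 1.882; Δt_3 = 1.882 × 316.6 = 595.8 days.
Leg 4: γ = 1/√(1 − 0.645²) = 1/√0.5840 = 1.309; Δt_4 = 1.309 × 376.0 = 492.0 days.
Total: 77.78 + 240.1 + 595.8 + 492.0 days.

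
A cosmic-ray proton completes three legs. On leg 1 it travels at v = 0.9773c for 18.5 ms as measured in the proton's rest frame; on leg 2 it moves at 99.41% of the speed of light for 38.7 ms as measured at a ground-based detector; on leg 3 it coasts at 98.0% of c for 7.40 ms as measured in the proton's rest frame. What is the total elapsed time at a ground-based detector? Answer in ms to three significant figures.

Δt = 163 ms

Leg 1: γ = 1/√(1 − 0.9773²) = 1/√0.04488 = 4.720; Δt_1 = 4.720 × 18.5 = 87.32 ms.
Leg 2: 38.7 ms is already measured at a ground-based detector.
Leg 3: β = 0.980; γ = 1/√(1 − 0.980²) = 1/√0.03960 = 5.025; Δt_3 = 5.025 × 7.40 = 37.19 ms.
Total: 87.32 + 38.70 + 37.19 ms.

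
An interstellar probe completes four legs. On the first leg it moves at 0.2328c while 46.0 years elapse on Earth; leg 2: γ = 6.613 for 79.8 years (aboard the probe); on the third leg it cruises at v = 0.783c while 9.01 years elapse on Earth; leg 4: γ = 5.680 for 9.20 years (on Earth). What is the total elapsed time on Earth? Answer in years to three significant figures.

Leg 1: 46.0 years is already measured on Earth.
Leg 2: γ = 6.613; Δt_2 = 6.613 × 79.8 = 527.7 years.
Leg 3: 9.01 years is already measured on Earth.
Leg 4: 9.20 years is already measured on Earth.
Total: 46.00 + 527.7 + 9.010 + 9.200 years.

Δt = 592 years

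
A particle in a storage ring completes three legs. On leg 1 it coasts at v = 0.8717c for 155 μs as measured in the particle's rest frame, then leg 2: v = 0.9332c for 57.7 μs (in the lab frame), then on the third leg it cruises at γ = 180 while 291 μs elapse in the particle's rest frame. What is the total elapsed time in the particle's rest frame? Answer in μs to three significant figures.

τ = 467 μs

Leg 1: 155 μs is already measured in the particle's rest frame.
Leg 2: γ = 1/√(1 − 0.9332²) = 1/√0.1291 = 2.783; τ_2 = 57.7/2.783 = 20.73 μs.
Leg 3: 291 μs is already measured in the particle's rest frame.
Total: 155.0 + 20.73 + 291.0 μs.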